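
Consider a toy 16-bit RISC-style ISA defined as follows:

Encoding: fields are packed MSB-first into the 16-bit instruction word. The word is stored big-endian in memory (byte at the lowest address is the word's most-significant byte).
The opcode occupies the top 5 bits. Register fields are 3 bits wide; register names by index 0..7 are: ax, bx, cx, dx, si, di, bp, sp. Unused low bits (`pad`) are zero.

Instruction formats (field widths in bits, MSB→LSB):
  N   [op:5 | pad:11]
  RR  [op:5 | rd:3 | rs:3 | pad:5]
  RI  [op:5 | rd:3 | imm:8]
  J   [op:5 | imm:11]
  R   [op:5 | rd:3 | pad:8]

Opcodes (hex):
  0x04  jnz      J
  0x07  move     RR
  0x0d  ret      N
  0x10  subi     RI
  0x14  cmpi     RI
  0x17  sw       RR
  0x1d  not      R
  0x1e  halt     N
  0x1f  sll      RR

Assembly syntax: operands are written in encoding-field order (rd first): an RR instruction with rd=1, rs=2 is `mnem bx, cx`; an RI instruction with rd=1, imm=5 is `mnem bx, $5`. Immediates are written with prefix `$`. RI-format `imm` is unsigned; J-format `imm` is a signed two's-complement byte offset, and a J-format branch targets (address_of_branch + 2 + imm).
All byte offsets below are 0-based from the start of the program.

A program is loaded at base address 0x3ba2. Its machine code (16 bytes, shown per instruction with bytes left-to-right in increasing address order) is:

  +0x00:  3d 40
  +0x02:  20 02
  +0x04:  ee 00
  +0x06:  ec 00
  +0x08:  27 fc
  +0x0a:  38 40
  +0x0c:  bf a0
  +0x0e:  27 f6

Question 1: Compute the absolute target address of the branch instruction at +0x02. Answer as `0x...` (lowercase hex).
[02] 20 02 → 0x2002
  top 5b → 0x4 → jnz [J]
  imm@[10:0]=0x2 ⇒ $2
  target = base 0x3ba2 + off 0x02 + 2 + imm 2 = 0x3ba8

0x3ba8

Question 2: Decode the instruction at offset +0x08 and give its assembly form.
@+08  big-endian(27 fc) = 0x27fc
  op=0x27fc>>11=0x4 ⇒ jnz (J)
  imm: (w>>0)&0x7ff=0x7fc (s11→-4) → $-4

jnz $-4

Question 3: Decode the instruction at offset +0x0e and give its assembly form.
off 0x0e: read 27 f6 as big → 0x27f6
  top 5b → 0x4 → jnz [J]
  imm: (w>>0)&0x7ff=0x7f6 (s11→-10) → $-10

jnz $-10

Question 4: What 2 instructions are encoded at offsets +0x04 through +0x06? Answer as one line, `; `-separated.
+0x04: ee 00 ⇒ word 0xee00 (big)
  op=0xee00>>11=0x1d ⇒ not (R)
  rd: (w>>8)&0x7=0x6 → bp
+0x06: ec 00 ⇒ word 0xec00 (big)
  op=0xec00>>11=0x1d ⇒ not (R)
  rd: (w>>8)&0x7=0x4 → si

not bp; not si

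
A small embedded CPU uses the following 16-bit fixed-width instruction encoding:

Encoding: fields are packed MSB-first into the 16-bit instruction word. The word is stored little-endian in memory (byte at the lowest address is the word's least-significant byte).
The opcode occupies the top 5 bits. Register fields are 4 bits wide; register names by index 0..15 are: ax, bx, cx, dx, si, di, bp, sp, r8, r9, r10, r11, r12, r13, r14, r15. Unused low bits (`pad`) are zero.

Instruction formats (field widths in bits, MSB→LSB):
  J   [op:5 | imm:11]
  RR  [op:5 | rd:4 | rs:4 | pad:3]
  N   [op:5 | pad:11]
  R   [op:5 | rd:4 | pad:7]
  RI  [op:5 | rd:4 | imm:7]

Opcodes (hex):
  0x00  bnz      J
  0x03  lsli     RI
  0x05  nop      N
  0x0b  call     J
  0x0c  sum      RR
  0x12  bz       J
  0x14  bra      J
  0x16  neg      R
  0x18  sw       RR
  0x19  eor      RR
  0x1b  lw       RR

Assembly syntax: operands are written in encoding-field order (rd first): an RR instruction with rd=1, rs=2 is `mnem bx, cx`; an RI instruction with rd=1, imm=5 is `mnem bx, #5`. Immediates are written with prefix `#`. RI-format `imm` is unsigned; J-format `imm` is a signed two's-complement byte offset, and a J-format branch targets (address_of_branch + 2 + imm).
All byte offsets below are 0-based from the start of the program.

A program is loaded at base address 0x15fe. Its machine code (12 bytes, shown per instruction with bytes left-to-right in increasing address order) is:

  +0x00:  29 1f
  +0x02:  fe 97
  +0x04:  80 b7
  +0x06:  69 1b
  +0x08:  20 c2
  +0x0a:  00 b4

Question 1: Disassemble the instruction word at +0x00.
off 0x00: read 29 1f as little → 0x1f29
  opcode bits[15:11]=0x3: lsli/RI
  rd: (w>>7)&0xf=0xe → r14
  imm: (w>>0)&0x7f=0x29 → #41

lsli r14, #41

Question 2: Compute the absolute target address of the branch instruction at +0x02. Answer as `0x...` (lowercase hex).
0x1600

@+02  little-endian(fe 97) = 0x97fe
  opcode bits[15:11]=0x12: bz/J
  [10:0] imm=2046 (s11→-2) = #-2
  target = base 0x15fe + off 0x02 + 2 + imm -2 = 0x1600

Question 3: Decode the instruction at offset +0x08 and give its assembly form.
@+08  little-endian(20 c2) = 0xc220
  top 5b → 0x18 → sw [RR]
  rd: (w>>7)&0xf=0x4 → si
  rs: (w>>3)&0xf=0x4 → si

sw si, si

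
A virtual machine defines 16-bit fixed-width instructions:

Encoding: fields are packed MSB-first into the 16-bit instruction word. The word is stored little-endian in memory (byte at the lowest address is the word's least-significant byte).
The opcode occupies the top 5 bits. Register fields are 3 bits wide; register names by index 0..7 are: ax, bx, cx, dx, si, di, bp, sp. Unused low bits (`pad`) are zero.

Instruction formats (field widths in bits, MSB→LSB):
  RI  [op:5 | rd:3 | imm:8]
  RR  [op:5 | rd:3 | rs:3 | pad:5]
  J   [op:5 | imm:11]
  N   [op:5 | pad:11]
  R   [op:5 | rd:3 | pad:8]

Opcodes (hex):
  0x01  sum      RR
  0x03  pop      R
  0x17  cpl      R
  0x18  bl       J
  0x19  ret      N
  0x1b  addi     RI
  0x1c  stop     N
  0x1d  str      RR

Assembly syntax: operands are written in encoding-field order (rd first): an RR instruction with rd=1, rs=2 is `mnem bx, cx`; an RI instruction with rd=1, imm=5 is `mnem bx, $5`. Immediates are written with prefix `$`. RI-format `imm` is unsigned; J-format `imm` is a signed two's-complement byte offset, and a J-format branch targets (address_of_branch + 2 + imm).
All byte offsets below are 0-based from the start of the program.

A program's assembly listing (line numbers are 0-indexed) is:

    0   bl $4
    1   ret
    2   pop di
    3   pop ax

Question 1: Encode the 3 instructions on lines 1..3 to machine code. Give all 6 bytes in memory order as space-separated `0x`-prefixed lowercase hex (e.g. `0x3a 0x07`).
0x00 0xc8 0x00 0x1d 0x00 0x18

line 1 (ret): pack op=0x19:5|pad=0:11 = 0xc800; little→ 00 c8
line 2 (pop): pack op=0x3:5|rd=5:3|pad=0:8 = 0x1d00; little→ 00 1d
line 3 (pop): pack op=0x3:5|rd=0:3|pad=0:8 = 0x1800; little→ 00 18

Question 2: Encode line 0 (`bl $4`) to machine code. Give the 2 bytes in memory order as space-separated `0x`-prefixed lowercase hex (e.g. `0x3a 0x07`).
L0: bl op=0x18:5|imm=4:11 ⇒ 0xc004 ⇒ little 04 c0

0x04 0xc0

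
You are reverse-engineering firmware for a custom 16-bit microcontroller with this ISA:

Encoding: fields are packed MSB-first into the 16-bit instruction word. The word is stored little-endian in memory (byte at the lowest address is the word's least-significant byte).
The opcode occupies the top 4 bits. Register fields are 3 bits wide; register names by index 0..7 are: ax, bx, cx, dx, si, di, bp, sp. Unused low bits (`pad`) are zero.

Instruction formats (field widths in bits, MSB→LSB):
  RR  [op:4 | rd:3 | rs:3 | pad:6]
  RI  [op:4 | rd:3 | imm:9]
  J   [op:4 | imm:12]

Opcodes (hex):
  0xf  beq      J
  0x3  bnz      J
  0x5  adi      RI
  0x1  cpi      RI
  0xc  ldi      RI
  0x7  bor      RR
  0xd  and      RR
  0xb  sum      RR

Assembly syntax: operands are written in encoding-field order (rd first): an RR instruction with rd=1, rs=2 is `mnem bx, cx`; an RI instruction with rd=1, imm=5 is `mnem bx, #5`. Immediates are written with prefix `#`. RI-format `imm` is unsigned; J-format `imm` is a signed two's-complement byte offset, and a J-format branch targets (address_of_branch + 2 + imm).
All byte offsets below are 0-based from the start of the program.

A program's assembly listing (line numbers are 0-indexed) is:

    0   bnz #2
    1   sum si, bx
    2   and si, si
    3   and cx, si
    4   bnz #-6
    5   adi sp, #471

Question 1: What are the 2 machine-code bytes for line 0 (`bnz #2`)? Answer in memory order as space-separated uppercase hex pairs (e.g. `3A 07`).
L0: bnz op=0x3:4|imm=2:12 ⇒ 0x3002 ⇒ little 02 30

02 30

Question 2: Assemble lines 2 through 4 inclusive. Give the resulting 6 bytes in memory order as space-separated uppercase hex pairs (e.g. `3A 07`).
2. and fields op=0xd:4|rd=4:3|rs=4:3|pad=0:6 → word d900h → 00 d9
3. and fields op=0xd:4|rd=2:3|rs=4:3|pad=0:6 → word d500h → 00 d5
4. bnz fields op=0x3:4|imm=-6:12 → word 3ffah → fa 3f

00 D9 00 D5 FA 3F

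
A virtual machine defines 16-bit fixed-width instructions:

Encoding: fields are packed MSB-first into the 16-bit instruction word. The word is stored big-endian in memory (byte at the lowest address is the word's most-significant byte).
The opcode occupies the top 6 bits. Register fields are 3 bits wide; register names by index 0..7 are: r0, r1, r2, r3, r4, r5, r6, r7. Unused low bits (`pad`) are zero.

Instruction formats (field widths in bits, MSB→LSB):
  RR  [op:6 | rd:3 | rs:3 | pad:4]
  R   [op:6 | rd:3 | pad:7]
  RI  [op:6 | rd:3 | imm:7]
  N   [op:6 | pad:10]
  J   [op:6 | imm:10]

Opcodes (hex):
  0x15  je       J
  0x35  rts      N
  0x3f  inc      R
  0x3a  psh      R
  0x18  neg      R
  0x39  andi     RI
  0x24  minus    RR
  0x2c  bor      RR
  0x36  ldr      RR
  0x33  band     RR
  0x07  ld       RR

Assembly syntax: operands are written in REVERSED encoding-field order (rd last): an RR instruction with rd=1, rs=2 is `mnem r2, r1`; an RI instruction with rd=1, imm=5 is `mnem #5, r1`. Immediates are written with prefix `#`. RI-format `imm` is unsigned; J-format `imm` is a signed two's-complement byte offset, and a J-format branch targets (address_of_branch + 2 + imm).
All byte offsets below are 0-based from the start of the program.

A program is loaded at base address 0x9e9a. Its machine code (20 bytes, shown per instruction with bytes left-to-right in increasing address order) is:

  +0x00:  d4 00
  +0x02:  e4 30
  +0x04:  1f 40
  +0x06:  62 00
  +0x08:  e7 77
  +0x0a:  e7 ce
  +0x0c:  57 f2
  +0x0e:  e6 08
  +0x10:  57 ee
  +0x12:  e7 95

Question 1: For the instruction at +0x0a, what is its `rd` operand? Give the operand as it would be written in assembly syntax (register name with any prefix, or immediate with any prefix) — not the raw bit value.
r7

+0x0a: e7 ce ⇒ word 0xe7ce (big)
  opcode bits[15:10]=0x39: andi/RI
  rd@[9:7]=0x7 ⇒ r7
  imm@[6:0]=0x4e ⇒ #78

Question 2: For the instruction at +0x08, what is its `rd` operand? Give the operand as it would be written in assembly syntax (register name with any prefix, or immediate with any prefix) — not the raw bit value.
r6

[08] e7 77 → 0xe777
  opcode bits[15:10]=0x39: andi/RI
  rd@[9:7]=0x6 ⇒ r6
  imm@[6:0]=0x77 ⇒ #119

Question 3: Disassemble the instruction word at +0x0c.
@+0c  big-endian(57 f2) = 0x57f2
  top 6b → 0x15 → je [J]
  imm: (w>>0)&0x3ff=0x3f2 (s10→-14) → #-14

je #-14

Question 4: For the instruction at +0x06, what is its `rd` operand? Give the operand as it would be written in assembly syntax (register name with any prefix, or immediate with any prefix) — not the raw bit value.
r4

+0x06: 62 00 ⇒ word 0x6200 (big)
  opcode bits[15:10]=0x18: neg/R
  [9:7] rd=4 = r4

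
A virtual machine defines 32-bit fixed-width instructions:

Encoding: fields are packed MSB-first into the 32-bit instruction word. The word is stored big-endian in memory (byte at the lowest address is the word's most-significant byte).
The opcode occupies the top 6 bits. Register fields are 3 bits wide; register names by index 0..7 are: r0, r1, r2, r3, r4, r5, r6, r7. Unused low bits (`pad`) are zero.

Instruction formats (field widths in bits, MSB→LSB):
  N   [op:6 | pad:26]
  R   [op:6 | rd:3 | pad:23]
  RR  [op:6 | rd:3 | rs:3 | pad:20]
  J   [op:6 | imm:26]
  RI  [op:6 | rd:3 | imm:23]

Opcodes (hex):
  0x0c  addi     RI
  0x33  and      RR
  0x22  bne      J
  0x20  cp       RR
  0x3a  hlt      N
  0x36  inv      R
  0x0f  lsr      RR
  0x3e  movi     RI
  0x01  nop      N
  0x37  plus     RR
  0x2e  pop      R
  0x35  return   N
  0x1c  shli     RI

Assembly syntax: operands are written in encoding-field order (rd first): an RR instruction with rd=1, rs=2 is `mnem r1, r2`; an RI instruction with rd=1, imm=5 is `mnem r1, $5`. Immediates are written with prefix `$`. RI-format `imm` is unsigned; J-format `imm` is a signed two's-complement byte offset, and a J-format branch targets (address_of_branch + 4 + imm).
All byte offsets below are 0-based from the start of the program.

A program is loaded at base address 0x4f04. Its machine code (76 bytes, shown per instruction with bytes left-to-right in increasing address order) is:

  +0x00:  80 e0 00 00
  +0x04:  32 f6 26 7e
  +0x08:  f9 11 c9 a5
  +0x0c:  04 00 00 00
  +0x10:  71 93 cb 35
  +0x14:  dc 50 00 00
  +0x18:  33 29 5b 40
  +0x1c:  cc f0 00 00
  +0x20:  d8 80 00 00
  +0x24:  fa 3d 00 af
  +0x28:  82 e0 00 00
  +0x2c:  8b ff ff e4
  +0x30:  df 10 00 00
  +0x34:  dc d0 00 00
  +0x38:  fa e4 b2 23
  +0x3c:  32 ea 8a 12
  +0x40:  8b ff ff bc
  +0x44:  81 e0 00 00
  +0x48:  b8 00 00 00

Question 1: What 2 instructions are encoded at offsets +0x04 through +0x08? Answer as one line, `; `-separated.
addi r5, $7743102; movi r2, $1165733

@+04  big-endian(32 f6 26 7e) = 0x32f6267e
  op=0x32f6267e>>26=0xc ⇒ addi (RI)
  rd@[25:23]=0x5 ⇒ r5
  imm@[22:0]=0x76267e ⇒ $7743102
@+08  big-endian(f9 11 c9 a5) = 0xf911c9a5
  op=0xf911c9a5>>26=0x3e ⇒ movi (RI)
  rd@[25:23]=0x2 ⇒ r2
  imm@[22:0]=0x11c9a5 ⇒ $1165733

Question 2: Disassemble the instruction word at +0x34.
plus r1, r5

@+34  big-endian(dc d0 00 00) = 0xdcd00000
  opcode bits[31:26]=0x37: plus/RR
  rd: (w>>23)&0x7=0x1 → r1
  rs: (w>>20)&0x7=0x5 → r5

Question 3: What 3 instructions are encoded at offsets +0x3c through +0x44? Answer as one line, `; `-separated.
off 0x3c: read 32 ea 8a 12 as big → 0x32ea8a12
  top 6b → 0xc → addi [RI]
  [25:23] rd=5 = r5
  [22:0] imm=6982162 = $6982162
off 0x40: read 8b ff ff bc as big → 0x8bffffbc
  top 6b → 0x22 → bne [J]
  [25:0] imm=67108796 (s26→-68) = $-68
off 0x44: read 81 e0 00 00 as big → 0x81e00000
  top 6b → 0x20 → cp [RR]
  [25:23] rd=3 = r3
  [22:20] rs=6 = r6

addi r5, $6982162; bne $-68; cp r3, r6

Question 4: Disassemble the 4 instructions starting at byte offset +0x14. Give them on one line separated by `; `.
plus r0, r5; addi r6, $2710336; and r1, r7; inv r1

@+14  big-endian(dc 50 00 00) = 0xdc500000
  top 6b → 0x37 → plus [RR]
  [25:23] rd=0 = r0
  [22:20] rs=5 = r5
@+18  big-endian(33 29 5b 40) = 0x33295b40
  top 6b → 0xc → addi [RI]
  [25:23] rd=6 = r6
  [22:0] imm=2710336 = $2710336
@+1c  big-endian(cc f0 00 00) = 0xccf00000
  top 6b → 0x33 → and [RR]
  [25:23] rd=1 = r1
  [22:20] rs=7 = r7
@+20  big-endian(d8 80 00 00) = 0xd8800000
  top 6b → 0x36 → inv [R]
  [25:23] rd=1 = r1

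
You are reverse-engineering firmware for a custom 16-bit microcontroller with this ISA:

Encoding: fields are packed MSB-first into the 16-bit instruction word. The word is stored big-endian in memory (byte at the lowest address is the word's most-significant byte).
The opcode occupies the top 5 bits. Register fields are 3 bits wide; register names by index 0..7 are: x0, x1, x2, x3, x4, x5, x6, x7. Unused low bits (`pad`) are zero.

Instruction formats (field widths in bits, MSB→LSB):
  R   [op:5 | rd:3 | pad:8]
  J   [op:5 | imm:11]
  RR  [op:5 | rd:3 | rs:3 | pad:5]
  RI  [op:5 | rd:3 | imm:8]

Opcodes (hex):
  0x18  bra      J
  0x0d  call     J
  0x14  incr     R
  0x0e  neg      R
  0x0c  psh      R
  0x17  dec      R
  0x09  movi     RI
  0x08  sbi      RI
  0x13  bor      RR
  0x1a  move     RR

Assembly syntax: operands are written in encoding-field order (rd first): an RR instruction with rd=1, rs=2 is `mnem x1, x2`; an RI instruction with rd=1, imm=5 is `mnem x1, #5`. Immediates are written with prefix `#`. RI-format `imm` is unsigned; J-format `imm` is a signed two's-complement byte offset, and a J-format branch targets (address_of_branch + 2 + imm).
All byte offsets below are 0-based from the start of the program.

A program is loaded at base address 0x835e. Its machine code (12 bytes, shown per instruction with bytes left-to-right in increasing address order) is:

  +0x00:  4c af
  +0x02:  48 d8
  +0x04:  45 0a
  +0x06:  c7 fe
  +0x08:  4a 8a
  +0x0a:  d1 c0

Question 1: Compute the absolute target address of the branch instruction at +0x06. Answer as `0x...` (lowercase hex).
@+06  big-endian(c7 fe) = 0xc7fe
  opcode bits[15:11]=0x18: bra/J
  [10:0] imm=2046 (s11→-2) = #-2
  target = base 0x835e + off 0x06 + 2 + imm -2 = 0x8364

0x8364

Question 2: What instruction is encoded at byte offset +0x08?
movi x2, #138

+0x08: 4a 8a ⇒ word 0x4a8a (big)
  top 5b → 0x9 → movi [RI]
  [10:8] rd=2 = x2
  [7:0] imm=138 = #138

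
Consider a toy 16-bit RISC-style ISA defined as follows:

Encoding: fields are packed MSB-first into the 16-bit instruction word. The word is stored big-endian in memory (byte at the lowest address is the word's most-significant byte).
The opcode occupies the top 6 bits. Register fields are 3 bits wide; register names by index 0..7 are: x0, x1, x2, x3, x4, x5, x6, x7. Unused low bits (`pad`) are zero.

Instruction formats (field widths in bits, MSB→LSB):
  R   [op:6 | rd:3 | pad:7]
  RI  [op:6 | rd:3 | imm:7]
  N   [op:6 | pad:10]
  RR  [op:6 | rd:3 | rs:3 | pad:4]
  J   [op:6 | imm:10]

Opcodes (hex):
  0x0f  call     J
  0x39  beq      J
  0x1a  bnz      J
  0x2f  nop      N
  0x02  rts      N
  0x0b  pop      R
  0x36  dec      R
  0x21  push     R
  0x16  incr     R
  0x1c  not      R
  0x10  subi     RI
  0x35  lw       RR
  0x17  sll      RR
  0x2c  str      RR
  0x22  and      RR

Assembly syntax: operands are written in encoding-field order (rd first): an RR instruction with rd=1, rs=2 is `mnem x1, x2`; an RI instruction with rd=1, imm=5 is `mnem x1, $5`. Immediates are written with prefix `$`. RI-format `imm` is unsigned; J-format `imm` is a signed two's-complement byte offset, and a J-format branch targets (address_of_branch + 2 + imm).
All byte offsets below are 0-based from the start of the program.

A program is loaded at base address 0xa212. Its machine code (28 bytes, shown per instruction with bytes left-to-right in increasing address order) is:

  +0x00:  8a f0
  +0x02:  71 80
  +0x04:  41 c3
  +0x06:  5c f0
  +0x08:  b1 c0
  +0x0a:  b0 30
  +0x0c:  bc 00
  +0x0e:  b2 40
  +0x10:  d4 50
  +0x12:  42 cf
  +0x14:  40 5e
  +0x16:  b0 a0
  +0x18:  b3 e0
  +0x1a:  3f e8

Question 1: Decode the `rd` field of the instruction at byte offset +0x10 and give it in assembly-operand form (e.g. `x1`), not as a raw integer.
[10] d4 50 → 0xd450
  op=0xd450>>10=0x35 ⇒ lw (RR)
  [9:7] rd=0 = x0
  [6:4] rs=5 = x5

x0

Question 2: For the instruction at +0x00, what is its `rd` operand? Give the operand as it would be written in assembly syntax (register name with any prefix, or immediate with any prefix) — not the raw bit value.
x5

@+00  big-endian(8a f0) = 0x8af0
  op=0x8af0>>10=0x22 ⇒ and (RR)
  [9:7] rd=5 = x5
  [6:4] rs=7 = x7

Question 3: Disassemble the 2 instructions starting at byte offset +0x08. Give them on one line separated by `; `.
str x3, x4; str x0, x3

off 0x08: read b1 c0 as big → 0xb1c0
  opcode bits[15:10]=0x2c: str/RR
  [9:7] rd=3 = x3
  [6:4] rs=4 = x4
off 0x0a: read b0 30 as big → 0xb030
  opcode bits[15:10]=0x2c: str/RR
  [9:7] rd=0 = x0
  [6:4] rs=3 = x3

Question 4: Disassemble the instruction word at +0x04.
subi x3, $67

+0x04: 41 c3 ⇒ word 0x41c3 (big)
  top 6b → 0x10 → subi [RI]
  rd@[9:7]=0x3 ⇒ x3
  imm@[6:0]=0x43 ⇒ $67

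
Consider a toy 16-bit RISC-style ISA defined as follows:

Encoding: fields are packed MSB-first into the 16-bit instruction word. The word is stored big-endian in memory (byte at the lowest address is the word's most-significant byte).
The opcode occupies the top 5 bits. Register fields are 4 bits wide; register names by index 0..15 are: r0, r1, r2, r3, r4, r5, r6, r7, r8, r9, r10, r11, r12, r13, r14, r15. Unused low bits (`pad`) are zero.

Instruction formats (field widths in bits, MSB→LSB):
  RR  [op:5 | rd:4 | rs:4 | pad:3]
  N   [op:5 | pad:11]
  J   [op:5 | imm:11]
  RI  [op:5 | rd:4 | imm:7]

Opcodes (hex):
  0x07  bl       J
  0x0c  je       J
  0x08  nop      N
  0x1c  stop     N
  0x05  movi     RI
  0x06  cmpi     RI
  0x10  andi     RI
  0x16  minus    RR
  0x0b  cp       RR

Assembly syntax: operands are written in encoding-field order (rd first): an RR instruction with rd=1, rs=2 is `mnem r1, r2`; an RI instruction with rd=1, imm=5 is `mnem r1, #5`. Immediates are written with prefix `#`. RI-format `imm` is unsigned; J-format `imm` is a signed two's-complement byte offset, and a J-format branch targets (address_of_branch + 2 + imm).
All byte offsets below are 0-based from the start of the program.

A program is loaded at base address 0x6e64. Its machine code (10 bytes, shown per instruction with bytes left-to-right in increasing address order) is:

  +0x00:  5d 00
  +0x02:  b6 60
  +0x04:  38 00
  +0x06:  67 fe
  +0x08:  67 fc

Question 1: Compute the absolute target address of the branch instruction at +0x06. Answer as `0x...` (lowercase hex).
0x6e6a

off 0x06: read 67 fe as big → 0x67fe
  opcode bits[15:11]=0xc: je/J
  imm: (w>>0)&0x7ff=0x7fe (s11→-2) → #-2
  target = base 0x6e64 + off 0x06 + 2 + imm -2 = 0x6e6a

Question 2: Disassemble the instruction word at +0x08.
+0x08: 67 fc ⇒ word 0x67fc (big)
  op=0x67fc>>11=0xc ⇒ je (J)
  imm: (w>>0)&0x7ff=0x7fc (s11→-4) → #-4

je #-4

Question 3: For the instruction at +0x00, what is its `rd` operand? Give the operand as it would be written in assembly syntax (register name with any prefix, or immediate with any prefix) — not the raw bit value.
off 0x00: read 5d 00 as big → 0x5d00
  top 5b → 0xb → cp [RR]
  rd@[10:7]=0xa ⇒ r10
  rs@[6:3]=0x0 ⇒ r0

r10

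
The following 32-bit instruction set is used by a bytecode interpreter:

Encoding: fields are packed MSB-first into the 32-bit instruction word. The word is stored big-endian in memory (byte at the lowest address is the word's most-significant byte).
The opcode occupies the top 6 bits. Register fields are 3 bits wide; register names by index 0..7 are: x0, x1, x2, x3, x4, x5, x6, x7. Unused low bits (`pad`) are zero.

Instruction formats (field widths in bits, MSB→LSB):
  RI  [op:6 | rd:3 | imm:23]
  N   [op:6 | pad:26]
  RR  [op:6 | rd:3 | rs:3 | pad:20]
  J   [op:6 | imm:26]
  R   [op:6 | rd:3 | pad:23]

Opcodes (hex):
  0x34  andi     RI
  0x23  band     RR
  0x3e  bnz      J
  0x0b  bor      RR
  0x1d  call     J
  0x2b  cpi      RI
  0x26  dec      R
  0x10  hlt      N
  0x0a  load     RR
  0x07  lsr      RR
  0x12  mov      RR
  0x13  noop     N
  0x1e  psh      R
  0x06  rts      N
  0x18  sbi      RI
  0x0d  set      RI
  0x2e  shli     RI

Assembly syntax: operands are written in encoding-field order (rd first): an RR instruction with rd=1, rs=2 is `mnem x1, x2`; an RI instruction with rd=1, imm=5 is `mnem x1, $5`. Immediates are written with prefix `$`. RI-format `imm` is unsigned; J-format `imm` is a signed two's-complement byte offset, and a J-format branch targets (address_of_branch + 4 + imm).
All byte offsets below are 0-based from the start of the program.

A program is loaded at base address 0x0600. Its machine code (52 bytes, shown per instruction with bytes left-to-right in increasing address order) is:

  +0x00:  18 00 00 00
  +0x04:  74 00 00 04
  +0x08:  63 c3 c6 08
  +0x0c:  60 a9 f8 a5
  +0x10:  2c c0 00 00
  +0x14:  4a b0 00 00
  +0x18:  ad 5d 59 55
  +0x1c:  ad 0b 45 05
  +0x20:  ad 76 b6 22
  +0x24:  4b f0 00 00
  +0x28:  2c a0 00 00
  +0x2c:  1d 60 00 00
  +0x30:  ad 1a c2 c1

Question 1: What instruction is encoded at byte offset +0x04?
call $4

+0x04: 74 00 00 04 ⇒ word 0x74000004 (big)
  opcode bits[31:26]=0x1d: call/J
  [25:0] imm=4 = $4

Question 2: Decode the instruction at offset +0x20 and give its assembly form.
+0x20: ad 76 b6 22 ⇒ word 0xad76b622 (big)
  op=0xad76b622>>26=0x2b ⇒ cpi (RI)
  rd@[25:23]=0x2 ⇒ x2
  imm@[22:0]=0x76b622 ⇒ $7779874

cpi x2, $7779874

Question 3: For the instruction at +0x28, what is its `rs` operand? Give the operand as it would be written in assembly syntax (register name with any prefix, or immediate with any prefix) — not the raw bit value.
@+28  big-endian(2c a0 00 00) = 0x2ca00000
  op=0x2ca00000>>26=0xb ⇒ bor (RR)
  rd: (w>>23)&0x7=0x1 → x1
  rs: (w>>20)&0x7=0x2 → x2

x2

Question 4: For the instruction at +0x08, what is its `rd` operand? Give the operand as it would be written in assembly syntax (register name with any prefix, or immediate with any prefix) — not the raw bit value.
x7

+0x08: 63 c3 c6 08 ⇒ word 0x63c3c608 (big)
  opcode bits[31:26]=0x18: sbi/RI
  [25:23] rd=7 = x7
  [22:0] imm=4441608 = $4441608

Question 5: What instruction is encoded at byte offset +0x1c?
+0x1c: ad 0b 45 05 ⇒ word 0xad0b4505 (big)
  top 6b → 0x2b → cpi [RI]
  rd: (w>>23)&0x7=0x2 → x2
  imm: (w>>0)&0x7fffff=0xb4505 → $738565

cpi x2, $738565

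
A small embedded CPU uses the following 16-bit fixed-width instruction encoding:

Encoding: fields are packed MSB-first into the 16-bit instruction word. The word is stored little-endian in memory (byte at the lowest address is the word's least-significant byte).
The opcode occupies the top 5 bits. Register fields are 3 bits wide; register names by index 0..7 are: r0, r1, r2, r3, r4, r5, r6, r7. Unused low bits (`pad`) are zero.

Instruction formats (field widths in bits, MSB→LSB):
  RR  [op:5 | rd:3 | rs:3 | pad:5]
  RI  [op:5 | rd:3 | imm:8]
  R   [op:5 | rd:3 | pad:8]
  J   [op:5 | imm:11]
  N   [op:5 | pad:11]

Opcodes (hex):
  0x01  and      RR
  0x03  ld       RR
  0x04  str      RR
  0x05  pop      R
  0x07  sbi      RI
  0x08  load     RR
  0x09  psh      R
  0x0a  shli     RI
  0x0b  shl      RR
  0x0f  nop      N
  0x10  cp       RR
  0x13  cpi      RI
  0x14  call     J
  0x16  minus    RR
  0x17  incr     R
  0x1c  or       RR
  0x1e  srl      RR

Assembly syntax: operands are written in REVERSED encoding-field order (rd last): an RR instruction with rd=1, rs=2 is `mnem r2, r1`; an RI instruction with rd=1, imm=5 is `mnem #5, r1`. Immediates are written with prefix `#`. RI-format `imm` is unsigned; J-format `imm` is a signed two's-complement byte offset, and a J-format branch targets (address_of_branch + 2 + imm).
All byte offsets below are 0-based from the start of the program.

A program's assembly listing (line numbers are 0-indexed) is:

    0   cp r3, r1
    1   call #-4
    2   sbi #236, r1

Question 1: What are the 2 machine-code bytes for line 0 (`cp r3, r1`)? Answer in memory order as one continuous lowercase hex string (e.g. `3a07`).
line 0 (cp): pack op=0x10:5|rd=1:3|rs=3:3|pad=0:5 = 0x8160; little→ 60 81

6081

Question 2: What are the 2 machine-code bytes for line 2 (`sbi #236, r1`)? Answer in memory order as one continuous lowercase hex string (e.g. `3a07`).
ec39

2. sbi fields op=0x7:5|rd=1:3|imm=236:8 → word 39ech → ec 39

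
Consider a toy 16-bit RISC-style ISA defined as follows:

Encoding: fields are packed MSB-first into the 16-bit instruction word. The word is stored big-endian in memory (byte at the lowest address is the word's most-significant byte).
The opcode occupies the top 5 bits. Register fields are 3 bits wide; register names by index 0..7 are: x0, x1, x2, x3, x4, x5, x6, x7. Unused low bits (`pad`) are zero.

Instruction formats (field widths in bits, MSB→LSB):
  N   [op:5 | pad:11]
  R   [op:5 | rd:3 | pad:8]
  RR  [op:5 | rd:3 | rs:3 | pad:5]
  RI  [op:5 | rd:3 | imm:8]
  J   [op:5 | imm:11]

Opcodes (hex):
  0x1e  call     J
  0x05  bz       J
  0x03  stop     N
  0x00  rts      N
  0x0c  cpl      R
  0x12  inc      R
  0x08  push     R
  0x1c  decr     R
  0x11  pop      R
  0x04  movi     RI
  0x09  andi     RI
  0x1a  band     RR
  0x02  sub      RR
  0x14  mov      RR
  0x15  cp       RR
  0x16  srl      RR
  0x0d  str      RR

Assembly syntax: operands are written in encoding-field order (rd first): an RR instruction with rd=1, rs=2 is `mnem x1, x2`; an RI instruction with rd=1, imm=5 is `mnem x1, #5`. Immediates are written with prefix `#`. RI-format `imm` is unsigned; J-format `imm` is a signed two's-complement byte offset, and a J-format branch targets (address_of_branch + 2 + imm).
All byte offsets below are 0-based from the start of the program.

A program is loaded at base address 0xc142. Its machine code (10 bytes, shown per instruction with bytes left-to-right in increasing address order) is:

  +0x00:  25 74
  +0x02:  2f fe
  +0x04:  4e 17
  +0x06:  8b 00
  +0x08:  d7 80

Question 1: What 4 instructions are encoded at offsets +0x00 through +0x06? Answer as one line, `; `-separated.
movi x5, #116; bz #-2; andi x6, #23; pop x3

@+00  big-endian(25 74) = 0x2574
  top 5b → 0x4 → movi [RI]
  [10:8] rd=5 = x5
  [7:0] imm=116 = #116
@+02  big-endian(2f fe) = 0x2ffe
  top 5b → 0x5 → bz [J]
  [10:0] imm=2046 (s11→-2) = #-2
@+04  big-endian(4e 17) = 0x4e17
  top 5b → 0x9 → andi [RI]
  [10:8] rd=6 = x6
  [7:0] imm=23 = #23
@+06  big-endian(8b 00) = 0x8b00
  top 5b → 0x11 → pop [R]
  [10:8] rd=3 = x3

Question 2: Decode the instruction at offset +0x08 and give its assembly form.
band x7, x4

off 0x08: read d7 80 as big → 0xd780
  top 5b → 0x1a → band [RR]
  rd@[10:8]=0x7 ⇒ x7
  rs@[7:5]=0x4 ⇒ x4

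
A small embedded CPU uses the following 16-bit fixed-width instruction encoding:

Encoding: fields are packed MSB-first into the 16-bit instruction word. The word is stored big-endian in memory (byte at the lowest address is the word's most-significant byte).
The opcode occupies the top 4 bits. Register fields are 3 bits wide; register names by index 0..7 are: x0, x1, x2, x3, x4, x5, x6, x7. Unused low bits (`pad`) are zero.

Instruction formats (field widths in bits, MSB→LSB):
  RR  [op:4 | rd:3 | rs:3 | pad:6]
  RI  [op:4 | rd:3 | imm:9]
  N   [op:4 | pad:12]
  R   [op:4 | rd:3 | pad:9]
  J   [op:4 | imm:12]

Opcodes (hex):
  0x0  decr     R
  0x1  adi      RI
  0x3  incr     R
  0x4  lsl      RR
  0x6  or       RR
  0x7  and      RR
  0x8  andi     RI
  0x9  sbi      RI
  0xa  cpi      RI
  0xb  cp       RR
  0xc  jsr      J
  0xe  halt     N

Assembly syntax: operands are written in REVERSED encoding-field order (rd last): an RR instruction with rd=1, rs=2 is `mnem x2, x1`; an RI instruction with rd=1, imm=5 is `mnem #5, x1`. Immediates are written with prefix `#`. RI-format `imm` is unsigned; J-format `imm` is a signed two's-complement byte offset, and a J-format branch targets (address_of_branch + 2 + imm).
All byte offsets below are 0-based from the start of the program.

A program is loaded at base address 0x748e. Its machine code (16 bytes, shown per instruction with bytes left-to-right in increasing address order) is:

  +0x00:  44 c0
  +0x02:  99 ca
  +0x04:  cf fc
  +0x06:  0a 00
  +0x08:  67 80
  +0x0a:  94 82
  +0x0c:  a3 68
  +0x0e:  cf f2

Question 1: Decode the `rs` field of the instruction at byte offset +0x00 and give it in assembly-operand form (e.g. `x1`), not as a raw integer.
[00] 44 c0 → 0x44c0
  top 4b → 0x4 → lsl [RR]
  rd@[11:9]=0x2 ⇒ x2
  rs@[8:6]=0x3 ⇒ x3

x3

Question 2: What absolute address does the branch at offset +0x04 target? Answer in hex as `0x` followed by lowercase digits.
0x7490

@+04  big-endian(cf fc) = 0xcffc
  top 4b → 0xc → jsr [J]
  imm@[11:0]=0xffc (s12→-4) ⇒ #-4
  target = base 0x748e + off 0x04 + 2 + imm -4 = 0x7490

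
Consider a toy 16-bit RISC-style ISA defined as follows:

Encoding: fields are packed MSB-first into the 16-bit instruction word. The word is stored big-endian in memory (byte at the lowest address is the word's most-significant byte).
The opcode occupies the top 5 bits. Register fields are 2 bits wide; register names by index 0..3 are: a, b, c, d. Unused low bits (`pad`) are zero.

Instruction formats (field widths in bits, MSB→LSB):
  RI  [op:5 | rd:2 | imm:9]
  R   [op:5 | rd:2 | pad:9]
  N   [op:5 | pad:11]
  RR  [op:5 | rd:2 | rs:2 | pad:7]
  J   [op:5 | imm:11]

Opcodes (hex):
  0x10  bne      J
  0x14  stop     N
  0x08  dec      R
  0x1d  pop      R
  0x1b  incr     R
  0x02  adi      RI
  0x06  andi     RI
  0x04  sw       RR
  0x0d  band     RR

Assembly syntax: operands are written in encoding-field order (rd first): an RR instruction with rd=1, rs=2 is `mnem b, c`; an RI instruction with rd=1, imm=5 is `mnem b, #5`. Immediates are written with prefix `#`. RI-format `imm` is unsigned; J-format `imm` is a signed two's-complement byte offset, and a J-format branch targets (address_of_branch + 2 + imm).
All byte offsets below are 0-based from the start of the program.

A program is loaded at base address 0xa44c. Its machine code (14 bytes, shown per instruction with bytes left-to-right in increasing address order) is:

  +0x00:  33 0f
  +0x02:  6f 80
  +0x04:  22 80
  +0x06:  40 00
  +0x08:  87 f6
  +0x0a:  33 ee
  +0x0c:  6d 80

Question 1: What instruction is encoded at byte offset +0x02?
[02] 6f 80 → 0x6f80
  op=0x6f80>>11=0xd ⇒ band (RR)
  [10:9] rd=3 = d
  [8:7] rs=3 = d

band d, d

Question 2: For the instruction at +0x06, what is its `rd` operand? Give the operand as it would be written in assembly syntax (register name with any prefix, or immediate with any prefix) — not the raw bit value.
a

@+06  big-endian(40 00) = 0x4000
  op=0x4000>>11=0x8 ⇒ dec (R)
  [10:9] rd=0 = a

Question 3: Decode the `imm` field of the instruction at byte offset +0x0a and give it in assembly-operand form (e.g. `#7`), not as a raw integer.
#494

[0a] 33 ee → 0x33ee
  opcode bits[15:11]=0x6: andi/RI
  rd@[10:9]=0x1 ⇒ b
  imm@[8:0]=0x1ee ⇒ #494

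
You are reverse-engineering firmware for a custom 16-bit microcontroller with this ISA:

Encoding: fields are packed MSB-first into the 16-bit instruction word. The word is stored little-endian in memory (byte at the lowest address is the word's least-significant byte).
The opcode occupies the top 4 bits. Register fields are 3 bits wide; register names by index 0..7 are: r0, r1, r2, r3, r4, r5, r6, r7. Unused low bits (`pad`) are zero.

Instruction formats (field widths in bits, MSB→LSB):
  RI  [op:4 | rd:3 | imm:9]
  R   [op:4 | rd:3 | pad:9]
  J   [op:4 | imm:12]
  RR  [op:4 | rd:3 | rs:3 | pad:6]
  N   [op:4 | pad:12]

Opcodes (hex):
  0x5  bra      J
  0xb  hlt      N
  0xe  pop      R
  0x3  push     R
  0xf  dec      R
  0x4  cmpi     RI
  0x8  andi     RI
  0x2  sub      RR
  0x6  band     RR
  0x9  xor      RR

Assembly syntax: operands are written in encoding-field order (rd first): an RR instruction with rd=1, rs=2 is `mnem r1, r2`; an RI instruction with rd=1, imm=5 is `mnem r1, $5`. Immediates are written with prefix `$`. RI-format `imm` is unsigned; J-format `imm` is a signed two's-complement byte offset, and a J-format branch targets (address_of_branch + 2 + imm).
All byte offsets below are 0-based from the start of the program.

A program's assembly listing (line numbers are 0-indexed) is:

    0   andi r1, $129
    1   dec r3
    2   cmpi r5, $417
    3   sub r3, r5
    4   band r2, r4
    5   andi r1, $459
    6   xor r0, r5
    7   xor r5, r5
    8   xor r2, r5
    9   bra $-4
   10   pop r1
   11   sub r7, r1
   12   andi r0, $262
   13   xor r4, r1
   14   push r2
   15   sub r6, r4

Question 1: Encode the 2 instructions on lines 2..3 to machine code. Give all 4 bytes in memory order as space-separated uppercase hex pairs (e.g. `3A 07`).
L2: cmpi op=0x4:4|rd=5:3|imm=417:9 ⇒ 0x4ba1 ⇒ little a1 4b
L3: sub op=0x2:4|rd=3:3|rs=5:3|pad=0:6 ⇒ 0x2740 ⇒ little 40 27

A1 4B 40 27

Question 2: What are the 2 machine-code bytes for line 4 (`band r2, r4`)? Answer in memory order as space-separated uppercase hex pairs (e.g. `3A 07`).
4. band fields op=0x6:4|rd=2:3|rs=4:3|pad=0:6 → word 6500h → 00 65

00 65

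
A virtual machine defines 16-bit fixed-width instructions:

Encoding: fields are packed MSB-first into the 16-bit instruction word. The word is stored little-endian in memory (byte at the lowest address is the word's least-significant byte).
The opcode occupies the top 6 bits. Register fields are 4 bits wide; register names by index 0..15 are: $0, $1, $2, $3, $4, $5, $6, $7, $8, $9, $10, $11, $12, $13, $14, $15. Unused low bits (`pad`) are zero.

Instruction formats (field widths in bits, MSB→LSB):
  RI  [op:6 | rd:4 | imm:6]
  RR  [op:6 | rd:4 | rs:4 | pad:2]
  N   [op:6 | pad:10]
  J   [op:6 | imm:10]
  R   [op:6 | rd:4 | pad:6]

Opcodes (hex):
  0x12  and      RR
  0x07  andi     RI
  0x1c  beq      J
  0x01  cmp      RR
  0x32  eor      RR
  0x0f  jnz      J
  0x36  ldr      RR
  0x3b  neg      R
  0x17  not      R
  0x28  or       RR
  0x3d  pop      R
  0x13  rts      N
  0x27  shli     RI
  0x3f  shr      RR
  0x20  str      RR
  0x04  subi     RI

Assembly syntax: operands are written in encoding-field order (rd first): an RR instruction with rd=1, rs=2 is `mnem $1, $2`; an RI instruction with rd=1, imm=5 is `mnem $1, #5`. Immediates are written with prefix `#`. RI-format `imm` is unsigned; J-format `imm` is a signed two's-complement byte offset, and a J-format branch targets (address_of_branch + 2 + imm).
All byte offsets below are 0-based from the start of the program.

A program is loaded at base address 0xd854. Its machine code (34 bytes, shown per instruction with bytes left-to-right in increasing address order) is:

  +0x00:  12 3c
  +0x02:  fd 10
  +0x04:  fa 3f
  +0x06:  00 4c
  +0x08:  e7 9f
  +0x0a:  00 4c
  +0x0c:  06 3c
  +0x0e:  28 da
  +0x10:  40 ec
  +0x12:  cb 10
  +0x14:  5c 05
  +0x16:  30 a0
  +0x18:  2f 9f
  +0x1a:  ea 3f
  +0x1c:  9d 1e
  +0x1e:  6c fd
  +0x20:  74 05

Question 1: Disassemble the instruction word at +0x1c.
@+1c  little-endian(9d 1e) = 0x1e9d
  opcode bits[15:10]=0x7: andi/RI
  rd@[9:6]=0xa ⇒ $10
  imm@[5:0]=0x1d ⇒ #29

andi $10, #29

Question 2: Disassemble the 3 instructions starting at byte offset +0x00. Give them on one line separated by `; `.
jnz #18; subi $3, #61; jnz #-6

[00] 12 3c → 0x3c12
  top 6b → 0xf → jnz [J]
  [9:0] imm=18 = #18
[02] fd 10 → 0x10fd
  top 6b → 0x4 → subi [RI]
  [9:6] rd=3 = $3
  [5:0] imm=61 = #61
[04] fa 3f → 0x3ffa
  top 6b → 0xf → jnz [J]
  [9:0] imm=1018 (s10→-6) = #-6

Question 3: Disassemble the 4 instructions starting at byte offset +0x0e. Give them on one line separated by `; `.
ldr $8, $10; neg $1; subi $3, #11; cmp $5, $7

off 0x0e: read 28 da as little → 0xda28
  opcode bits[15:10]=0x36: ldr/RR
  rd@[9:6]=0x8 ⇒ $8
  rs@[5:2]=0xa ⇒ $10
off 0x10: read 40 ec as little → 0xec40
  opcode bits[15:10]=0x3b: neg/R
  rd@[9:6]=0x1 ⇒ $1
off 0x12: read cb 10 as little → 0x10cb
  opcode bits[15:10]=0x4: subi/RI
  rd@[9:6]=0x3 ⇒ $3
  imm@[5:0]=0xb ⇒ #11
off 0x14: read 5c 05 as little → 0x055c
  opcode bits[15:10]=0x1: cmp/RR
  rd@[9:6]=0x5 ⇒ $5
  rs@[5:2]=0x7 ⇒ $7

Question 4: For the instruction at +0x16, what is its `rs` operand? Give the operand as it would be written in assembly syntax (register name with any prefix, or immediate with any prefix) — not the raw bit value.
$12

[16] 30 a0 → 0xa030
  opcode bits[15:10]=0x28: or/RR
  rd@[9:6]=0x0 ⇒ $0
  rs@[5:2]=0xc ⇒ $12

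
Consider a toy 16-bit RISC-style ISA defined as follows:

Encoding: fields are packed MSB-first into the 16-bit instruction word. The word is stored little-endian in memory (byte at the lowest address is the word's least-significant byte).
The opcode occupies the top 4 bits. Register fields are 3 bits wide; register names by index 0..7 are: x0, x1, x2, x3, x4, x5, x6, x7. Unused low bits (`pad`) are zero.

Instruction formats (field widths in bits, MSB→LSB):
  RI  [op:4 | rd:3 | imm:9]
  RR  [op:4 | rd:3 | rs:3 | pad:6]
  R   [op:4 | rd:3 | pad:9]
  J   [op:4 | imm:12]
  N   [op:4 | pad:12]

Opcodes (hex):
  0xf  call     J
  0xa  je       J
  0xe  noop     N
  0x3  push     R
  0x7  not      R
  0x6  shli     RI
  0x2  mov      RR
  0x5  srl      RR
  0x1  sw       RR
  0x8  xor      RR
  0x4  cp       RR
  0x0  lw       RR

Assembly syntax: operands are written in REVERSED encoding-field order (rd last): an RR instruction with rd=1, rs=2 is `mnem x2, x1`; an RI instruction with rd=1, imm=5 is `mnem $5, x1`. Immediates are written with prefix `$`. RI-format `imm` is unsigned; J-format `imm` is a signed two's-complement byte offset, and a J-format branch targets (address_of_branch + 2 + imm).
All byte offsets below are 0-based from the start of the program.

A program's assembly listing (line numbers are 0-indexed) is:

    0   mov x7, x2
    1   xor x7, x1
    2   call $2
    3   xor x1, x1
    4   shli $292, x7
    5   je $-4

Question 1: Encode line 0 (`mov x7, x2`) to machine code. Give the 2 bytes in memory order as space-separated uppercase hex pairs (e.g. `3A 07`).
0. mov fields op=0x2:4|rd=2:3|rs=7:3|pad=0:6 → word 25c0h → c0 25

C0 25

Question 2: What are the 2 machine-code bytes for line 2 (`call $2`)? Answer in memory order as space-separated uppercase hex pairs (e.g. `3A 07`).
line 2 (call): pack op=0xf:4|imm=2:12 = 0xf002; little→ 02 f0

02 F0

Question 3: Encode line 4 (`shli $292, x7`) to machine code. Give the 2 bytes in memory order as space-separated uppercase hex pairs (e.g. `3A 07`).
24 6F

L4: shli op=0x6:4|rd=7:3|imm=292:9 ⇒ 0x6f24 ⇒ little 24 6f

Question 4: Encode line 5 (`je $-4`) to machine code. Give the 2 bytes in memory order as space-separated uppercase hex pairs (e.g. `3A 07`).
line 5 (je): pack op=0xa:4|imm=-4:12 = 0xaffc; little→ fc af

FC AF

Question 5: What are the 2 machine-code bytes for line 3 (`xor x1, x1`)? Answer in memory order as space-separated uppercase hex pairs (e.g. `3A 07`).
line 3 (xor): pack op=0x8:4|rd=1:3|rs=1:3|pad=0:6 = 0x8240; little→ 40 82

40 82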